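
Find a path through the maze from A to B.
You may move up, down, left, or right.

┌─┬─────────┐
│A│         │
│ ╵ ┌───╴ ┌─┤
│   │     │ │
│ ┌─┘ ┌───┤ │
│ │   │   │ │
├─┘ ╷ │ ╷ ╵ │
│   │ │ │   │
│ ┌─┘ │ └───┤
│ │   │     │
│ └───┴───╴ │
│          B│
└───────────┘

Finding the shortest path through the maze:
Path length: 20 steps
Directions: down → right → up → right → right → right → down → left → left → down → left → down → left → down → down → right → right → right → right → right

Solution:

┌─┬─────────┐
│A│↱ → → ↓  │
│ ╵ ┌───╴ ┌─┤
│↳ ↑│↓ ← ↲│ │
│ ┌─┘ ┌───┤ │
│ │↓ ↲│   │ │
├─┘ ╷ │ ╷ ╵ │
│↓ ↲│ │ │   │
│ ┌─┘ │ └───┤
│↓│   │     │
│ └───┴───╴ │
│↳ → → → → B│
└───────────┘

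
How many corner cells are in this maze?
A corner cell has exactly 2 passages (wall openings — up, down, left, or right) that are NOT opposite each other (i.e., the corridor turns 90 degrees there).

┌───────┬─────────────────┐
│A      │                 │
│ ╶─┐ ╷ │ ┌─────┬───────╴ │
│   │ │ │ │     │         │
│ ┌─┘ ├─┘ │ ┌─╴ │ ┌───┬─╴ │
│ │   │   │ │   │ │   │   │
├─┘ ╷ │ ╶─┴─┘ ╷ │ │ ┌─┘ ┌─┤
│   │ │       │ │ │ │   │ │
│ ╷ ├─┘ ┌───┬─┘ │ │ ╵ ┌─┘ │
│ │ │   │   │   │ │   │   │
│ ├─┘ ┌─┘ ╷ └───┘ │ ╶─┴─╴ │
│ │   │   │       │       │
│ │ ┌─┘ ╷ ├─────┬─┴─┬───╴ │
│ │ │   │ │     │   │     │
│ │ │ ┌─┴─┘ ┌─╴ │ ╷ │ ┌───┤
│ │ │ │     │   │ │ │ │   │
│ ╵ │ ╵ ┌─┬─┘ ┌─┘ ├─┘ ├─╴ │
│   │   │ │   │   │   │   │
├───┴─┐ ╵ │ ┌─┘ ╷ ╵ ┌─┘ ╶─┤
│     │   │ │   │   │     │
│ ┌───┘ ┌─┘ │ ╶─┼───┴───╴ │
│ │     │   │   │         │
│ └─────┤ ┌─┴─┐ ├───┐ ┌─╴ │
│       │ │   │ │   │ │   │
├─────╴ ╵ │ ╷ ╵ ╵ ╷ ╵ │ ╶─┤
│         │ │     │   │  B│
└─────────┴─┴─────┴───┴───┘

Counting corner cells (2 non-opposite passages):
Total corners: 79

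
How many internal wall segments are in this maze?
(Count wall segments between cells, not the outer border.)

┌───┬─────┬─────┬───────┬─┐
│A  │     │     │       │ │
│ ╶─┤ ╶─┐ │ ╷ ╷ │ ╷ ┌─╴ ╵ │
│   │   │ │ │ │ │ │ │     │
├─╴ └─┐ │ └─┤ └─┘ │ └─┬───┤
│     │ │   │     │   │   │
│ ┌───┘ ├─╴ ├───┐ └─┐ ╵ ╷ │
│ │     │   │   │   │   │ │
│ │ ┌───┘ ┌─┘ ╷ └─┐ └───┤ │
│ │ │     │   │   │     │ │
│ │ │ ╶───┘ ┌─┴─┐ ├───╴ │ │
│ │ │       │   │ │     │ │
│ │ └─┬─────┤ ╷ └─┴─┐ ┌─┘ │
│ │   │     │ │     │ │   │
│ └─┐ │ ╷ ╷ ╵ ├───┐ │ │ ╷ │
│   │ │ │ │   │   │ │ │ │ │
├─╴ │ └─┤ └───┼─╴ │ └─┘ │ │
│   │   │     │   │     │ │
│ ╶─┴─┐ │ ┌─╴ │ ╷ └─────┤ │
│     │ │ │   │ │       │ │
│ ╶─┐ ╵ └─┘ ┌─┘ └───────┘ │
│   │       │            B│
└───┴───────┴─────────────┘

Counting internal wall segments:
Total internal walls: 120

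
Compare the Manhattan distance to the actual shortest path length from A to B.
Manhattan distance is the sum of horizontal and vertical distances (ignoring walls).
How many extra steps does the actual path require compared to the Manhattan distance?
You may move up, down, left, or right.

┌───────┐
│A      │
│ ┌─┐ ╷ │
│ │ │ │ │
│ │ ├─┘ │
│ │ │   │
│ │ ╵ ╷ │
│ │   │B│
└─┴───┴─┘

Manhattan distance: |3 - 0| + |3 - 0| = 6
Actual path length: 6
Extra steps: 6 - 6 = 0

Solution:

┌───────┐
│A → → ↓│
│ ┌─┐ ╷ │
│ │ │ │↓│
│ │ ├─┘ │
│ │ │  ↓│
│ │ ╵ ╷ │
│ │   │B│
└─┴───┴─┘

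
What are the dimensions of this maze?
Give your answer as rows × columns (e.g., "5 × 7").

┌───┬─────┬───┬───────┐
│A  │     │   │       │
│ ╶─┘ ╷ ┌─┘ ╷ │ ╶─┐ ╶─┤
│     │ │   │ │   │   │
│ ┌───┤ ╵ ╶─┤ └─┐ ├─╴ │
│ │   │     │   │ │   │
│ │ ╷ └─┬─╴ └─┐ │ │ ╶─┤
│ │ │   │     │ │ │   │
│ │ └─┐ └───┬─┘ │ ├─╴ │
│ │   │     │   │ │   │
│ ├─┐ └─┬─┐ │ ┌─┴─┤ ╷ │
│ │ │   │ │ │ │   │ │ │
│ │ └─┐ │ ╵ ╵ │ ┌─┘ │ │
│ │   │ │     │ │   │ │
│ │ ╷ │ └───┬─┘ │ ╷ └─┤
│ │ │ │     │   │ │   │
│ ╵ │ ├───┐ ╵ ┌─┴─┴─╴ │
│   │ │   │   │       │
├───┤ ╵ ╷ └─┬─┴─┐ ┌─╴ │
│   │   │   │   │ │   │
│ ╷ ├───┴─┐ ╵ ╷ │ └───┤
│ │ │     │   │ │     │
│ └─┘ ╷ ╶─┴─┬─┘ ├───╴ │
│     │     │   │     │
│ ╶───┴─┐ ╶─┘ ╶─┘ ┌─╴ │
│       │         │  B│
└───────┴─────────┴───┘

Counting the maze dimensions:
Rows (vertical): 13
Columns (horizontal): 11
Dimensions: 13 × 11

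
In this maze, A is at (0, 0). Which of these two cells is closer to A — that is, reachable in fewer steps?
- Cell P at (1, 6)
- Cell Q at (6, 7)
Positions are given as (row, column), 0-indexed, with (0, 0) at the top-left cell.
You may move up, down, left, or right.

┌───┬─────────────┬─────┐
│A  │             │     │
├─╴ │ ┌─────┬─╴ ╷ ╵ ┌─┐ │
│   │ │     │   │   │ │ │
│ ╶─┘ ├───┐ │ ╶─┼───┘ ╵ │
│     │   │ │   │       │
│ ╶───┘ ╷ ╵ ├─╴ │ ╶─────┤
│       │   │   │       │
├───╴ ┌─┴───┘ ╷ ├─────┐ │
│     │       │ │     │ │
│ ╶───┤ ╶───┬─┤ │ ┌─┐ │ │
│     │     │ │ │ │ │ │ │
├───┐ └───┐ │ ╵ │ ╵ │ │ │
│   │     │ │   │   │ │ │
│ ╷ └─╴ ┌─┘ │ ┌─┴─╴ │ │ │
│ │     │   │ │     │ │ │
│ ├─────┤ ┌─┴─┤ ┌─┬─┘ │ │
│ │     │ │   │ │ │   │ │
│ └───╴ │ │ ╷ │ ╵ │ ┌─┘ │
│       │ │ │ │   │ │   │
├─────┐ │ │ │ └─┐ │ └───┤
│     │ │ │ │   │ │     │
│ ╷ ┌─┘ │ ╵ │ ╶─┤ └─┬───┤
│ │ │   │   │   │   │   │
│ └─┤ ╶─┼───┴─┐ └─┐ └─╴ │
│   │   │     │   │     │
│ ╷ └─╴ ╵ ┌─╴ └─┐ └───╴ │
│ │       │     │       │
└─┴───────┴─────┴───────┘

Shortest path A → P at (1, 6): 15 steps
Shortest path A → Q at (6, 7): 21 steps

P is closer (15 steps vs 21 steps).

Path to P:

┌───┬─────────────┬─────┐
│A ↓│↱ → → → → ↓  │     │
├─╴ │ ┌─────┬─╴ ╷ ╵ ┌─┐ │
│↓ ↲│↑│     │P ↲│   │ │ │
│ ╶─┘ ├───┐ │ ╶─┼───┘ ╵ │
│↳ → ↑│   │ │   │       │
│ ╶───┘ ╷ ╵ ├─╴ │ ╶─────┤
│       │   │   │       │
├───╴ ┌─┴───┘ ╷ ├─────┐ │
│     │       │ │     │ │
│ ╶───┤ ╶───┬─┤ │ ┌─┐ │ │
│     │     │ │ │ │ │ │ │
├───┐ └───┐ │ ╵ │ ╵ │ │ │
│   │     │ │   │   │ │ │
│ ╷ └─╴ ┌─┘ │ ┌─┴─╴ │ │ │
│ │     │   │ │     │ │ │
│ ├─────┤ ┌─┴─┤ ┌─┬─┘ │ │
│ │     │ │   │ │ │   │ │
│ └───╴ │ │ ╷ │ ╵ │ ┌─┘ │
│       │ │ │ │   │ │   │
├─────┐ │ │ │ └─┐ │ └───┤
│     │ │ │ │   │ │     │
│ ╷ ┌─┘ │ ╵ │ ╶─┤ └─┬───┤
│ │ │   │   │   │   │   │
│ └─┤ ╶─┼───┴─┐ └─┐ └─╴ │
│   │   │     │   │     │
│ ╷ └─╴ ╵ ┌─╴ └─┐ └───╴ │
│ │       │     │       │
└─┴───────┴─────┴───────┘

Path to Q:

┌───┬─────────────┬─────┐
│A ↓│↱ → → → → ↓  │     │
├─╴ │ ┌─────┬─╴ ╷ ╵ ┌─┐ │
│↓ ↲│↑│     │↓ ↲│   │ │ │
│ ╶─┘ ├───┐ │ ╶─┼───┘ ╵ │
│↳ → ↑│   │ │↳ ↓│       │
│ ╶───┘ ╷ ╵ ├─╴ │ ╶─────┤
│       │   │  ↓│       │
├───╴ ┌─┴───┘ ╷ ├─────┐ │
│     │       │↓│     │ │
│ ╶───┤ ╶───┬─┤ │ ┌─┐ │ │
│     │     │ │↓│ │ │ │ │
├───┐ └───┐ │ ╵ │ ╵ │ │ │
│   │     │ │  Q│   │ │ │
│ ╷ └─╴ ┌─┘ │ ┌─┴─╴ │ │ │
│ │     │   │ │     │ │ │
│ ├─────┤ ┌─┴─┤ ┌─┬─┘ │ │
│ │     │ │   │ │ │   │ │
│ └───╴ │ │ ╷ │ ╵ │ ┌─┘ │
│       │ │ │ │   │ │   │
├─────┐ │ │ │ └─┐ │ └───┤
│     │ │ │ │   │ │     │
│ ╷ ┌─┘ │ ╵ │ ╶─┤ └─┬───┤
│ │ │   │   │   │   │   │
│ └─┤ ╶─┼───┴─┐ └─┐ └─╴ │
│   │   │     │   │     │
│ ╷ └─╴ ╵ ┌─╴ └─┐ └───╴ │
│ │       │     │       │
└─┴───────┴─────┴───────┘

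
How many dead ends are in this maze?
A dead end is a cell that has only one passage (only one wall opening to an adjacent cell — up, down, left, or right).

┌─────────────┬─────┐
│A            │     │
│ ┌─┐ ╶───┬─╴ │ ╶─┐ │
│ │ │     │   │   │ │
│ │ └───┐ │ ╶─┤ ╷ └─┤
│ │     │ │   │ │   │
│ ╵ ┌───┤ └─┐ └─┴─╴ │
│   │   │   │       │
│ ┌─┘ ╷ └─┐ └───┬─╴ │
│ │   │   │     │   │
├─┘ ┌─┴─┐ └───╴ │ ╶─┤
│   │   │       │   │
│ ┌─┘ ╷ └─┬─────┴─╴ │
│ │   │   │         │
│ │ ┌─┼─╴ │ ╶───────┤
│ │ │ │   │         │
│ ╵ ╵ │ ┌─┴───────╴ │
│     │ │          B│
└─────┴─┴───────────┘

Checking each cell for number of passages:

Dead ends found at positions:
  (1, 1)
  (1, 9)
  (2, 3)
  (2, 7)
  (4, 0)
  (7, 2)
  (8, 3)
  (8, 4)
Total dead ends: 8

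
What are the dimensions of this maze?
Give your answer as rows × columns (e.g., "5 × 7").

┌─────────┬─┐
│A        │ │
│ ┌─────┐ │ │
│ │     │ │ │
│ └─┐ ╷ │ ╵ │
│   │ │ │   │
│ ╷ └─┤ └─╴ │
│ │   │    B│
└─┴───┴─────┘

Counting the maze dimensions:
Rows (vertical): 4
Columns (horizontal): 6
Dimensions: 4 × 6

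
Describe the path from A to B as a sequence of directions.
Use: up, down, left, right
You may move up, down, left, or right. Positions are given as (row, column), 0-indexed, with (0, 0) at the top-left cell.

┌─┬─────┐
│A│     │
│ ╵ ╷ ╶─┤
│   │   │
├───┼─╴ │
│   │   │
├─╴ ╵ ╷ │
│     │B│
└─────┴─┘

Finding the path and converting it to directions:
Path through cells: (0,0) → (1,0) → (1,1) → (0,1) → (0,2) → (1,2) → (1,3) → (2,3) → (3,3)
Directions: down, right, up, right, down, right, down, down

Solution:

┌─┬─────┐
│A│↱ ↓  │
│ ╵ ╷ ╶─┤
│↳ ↑│↳ ↓│
├───┼─╴ │
│   │  ↓│
├─╴ ╵ ╷ │
│     │B│
└─────┴─┘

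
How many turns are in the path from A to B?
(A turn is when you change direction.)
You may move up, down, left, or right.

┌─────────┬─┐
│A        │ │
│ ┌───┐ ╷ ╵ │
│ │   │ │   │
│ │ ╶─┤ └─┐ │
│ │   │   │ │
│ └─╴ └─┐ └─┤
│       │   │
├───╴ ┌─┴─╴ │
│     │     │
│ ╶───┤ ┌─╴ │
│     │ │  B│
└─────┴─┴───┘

Directions: right, right, right, down, down, right, down, right, down, down
Number of turns: 5

Solution:

┌─────────┬─┐
│A → → ↓  │ │
│ ┌───┐ ╷ ╵ │
│ │   │↓│   │
│ │ ╶─┤ └─┐ │
│ │   │↳ ↓│ │
│ └─╴ └─┐ └─┤
│       │↳ ↓│
├───╴ ┌─┴─╴ │
│     │    ↓│
│ ╶───┤ ┌─╴ │
│     │ │  B│
└─────┴─┴───┘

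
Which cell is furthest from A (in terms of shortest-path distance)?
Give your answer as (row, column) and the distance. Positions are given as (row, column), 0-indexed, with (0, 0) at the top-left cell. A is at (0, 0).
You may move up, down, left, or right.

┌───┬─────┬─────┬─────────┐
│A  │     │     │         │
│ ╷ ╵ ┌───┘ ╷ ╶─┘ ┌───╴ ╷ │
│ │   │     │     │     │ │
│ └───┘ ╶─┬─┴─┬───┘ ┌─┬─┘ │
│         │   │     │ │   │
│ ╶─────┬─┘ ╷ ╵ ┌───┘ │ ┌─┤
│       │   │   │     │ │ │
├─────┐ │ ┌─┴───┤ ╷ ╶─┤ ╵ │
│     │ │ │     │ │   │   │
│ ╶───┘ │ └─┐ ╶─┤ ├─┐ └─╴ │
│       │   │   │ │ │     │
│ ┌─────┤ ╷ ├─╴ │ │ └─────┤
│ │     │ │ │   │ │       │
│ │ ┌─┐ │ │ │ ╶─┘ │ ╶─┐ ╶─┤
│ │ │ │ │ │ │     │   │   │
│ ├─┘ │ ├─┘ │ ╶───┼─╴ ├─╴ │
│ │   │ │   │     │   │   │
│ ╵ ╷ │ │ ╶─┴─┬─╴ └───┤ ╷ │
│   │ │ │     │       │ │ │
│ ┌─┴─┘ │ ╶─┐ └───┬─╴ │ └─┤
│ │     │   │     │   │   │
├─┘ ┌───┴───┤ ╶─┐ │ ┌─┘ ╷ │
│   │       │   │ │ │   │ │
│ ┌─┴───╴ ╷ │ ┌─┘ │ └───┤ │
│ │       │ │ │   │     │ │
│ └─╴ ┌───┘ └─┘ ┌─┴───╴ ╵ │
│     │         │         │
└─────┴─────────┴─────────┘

Computing BFS distances from A to all cells:
Furthest cell: (7, 1)
Distance: 70 steps

Path from A to the furthest cell:

┌───┬─────┬─────┬─────────┐
│A  │     │↱ ↓  │↱ → → ↓  │
│ ╷ ╵ ┌───┘ ╷ ╶─┘ ┌───╴ ╷ │
│↓│   │↱ → ↑│↳ → ↑│↓ ← ↲│ │
│ └───┘ ╶─┬─┴─┬───┘ ┌─┬─┘ │
│↳ → → ↑  │↓ ↰│↓ ← ↲│ │   │
│ ╶─────┬─┘ ╷ ╵ ┌───┘ │ ┌─┤
│       │↓ ↲│↑ ↲│     │ │ │
├─────┐ │ ┌─┴───┤ ╷ ╶─┤ ╵ │
│     │ │↓│     │ │   │   │
│ ╶───┘ │ └─┐ ╶─┤ ├─┐ └─╴ │
│       │↳ ↓│   │ │ │     │
│ ┌─────┤ ╷ ├─╴ │ │ └─────┤
│ │↓ ← ↰│ │↓│   │ │       │
│ │ ┌─┐ │ │ │ ╶─┘ │ ╶─┐ ╶─┤
│ │B│ │↑│ │↓│     │   │   │
│ ├─┘ │ ├─┘ │ ╶───┼─╴ ├─╴ │
│ │   │↑│↓ ↲│     │   │   │
│ ╵ ╷ │ │ ╶─┴─┬─╴ └───┤ ╷ │
│   │ │↑│↳ → ↓│       │ │ │
│ ┌─┴─┘ │ ╶─┐ └───┬─╴ │ └─┤
│ │↱ → ↑│   │↳ → ↓│   │   │
├─┘ ┌───┴───┤ ╶─┐ │ ┌─┘ ╷ │
│↱ ↑│    ↓ ↰│   │↓│ │   │ │
│ ┌─┴───╴ ╷ │ ┌─┘ │ └───┤ │
│↑│  ↓ ← ↲│↑│ │↓ ↲│     │ │
│ └─╴ ┌───┘ └─┘ ┌─┴───╴ ╵ │
│↑ ← ↲│    ↑ ← ↲│         │
└─────┴─────────┴─────────┘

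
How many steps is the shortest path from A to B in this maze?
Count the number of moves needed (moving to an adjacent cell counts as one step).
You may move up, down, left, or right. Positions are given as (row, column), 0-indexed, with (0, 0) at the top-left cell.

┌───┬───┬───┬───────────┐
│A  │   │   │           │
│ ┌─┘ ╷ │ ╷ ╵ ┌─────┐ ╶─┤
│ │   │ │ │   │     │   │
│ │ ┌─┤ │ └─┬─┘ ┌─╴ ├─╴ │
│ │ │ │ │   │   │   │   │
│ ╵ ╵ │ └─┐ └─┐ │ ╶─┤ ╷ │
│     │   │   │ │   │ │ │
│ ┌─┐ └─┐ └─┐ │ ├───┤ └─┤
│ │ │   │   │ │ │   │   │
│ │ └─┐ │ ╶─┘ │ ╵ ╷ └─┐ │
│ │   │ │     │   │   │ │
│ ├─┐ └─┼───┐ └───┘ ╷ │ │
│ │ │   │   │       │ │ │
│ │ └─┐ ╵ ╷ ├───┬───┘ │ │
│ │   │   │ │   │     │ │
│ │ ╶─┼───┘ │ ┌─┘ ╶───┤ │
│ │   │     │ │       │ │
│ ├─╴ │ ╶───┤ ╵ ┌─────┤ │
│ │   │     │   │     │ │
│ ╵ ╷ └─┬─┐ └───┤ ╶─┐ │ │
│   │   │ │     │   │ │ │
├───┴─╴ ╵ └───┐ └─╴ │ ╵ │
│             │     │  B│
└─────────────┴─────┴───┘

Using BFS to find shortest path:
Start: (0, 0), End: (11, 11)
Path found:
(0,0) → (1,0) → (2,0) → (3,0) → (3,1) → (2,1) → (1,1) → (1,2) → (0,2) → (0,3) → (1,3) → (2,3) → (3,3) → (3,4) → (4,4) → (5,4) → (5,5) → (5,6) → (4,6) → (3,6) → (3,5) → (2,5) → (2,4) → (1,4) → (0,4) → (0,5) → (1,5) → (1,6) → (0,6) → (0,7) → (0,8) → (0,9) → (0,10) → (1,10) → (1,11) → (2,11) → (2,10) → (3,10) → (4,10) → (4,11) → (5,11) → (6,11) → (7,11) → (8,11) → (9,11) → (10,11) → (11,11)
Number of steps: 46

Solution:

┌───┬───┬───┬───────────┐
│A  │↱ ↓│↱ ↓│↱ → → → ↓  │
│ ┌─┘ ╷ │ ╷ ╵ ┌─────┐ ╶─┤
│↓│↱ ↑│↓│↑│↳ ↑│     │↳ ↓│
│ │ ┌─┤ │ └─┬─┘ ┌─╴ ├─╴ │
│↓│↑│ │↓│↑ ↰│   │   │↓ ↲│
│ ╵ ╵ │ └─┐ └─┐ │ ╶─┤ ╷ │
│↳ ↑  │↳ ↓│↑ ↰│ │   │↓│ │
│ ┌─┐ └─┐ └─┐ │ ├───┤ └─┤
│ │ │   │↓  │↑│ │   │↳ ↓│
│ │ └─┐ │ ╶─┘ │ ╵ ╷ └─┐ │
│ │   │ │↳ → ↑│   │   │↓│
│ ├─┐ └─┼───┐ └───┘ ╷ │ │
│ │ │   │   │       │ │↓│
│ │ └─┐ ╵ ╷ ├───┬───┘ │ │
│ │   │   │ │   │     │↓│
│ │ ╶─┼───┘ │ ┌─┘ ╶───┤ │
│ │   │     │ │       │↓│
│ ├─╴ │ ╶───┤ ╵ ┌─────┤ │
│ │   │     │   │     │↓│
│ ╵ ╷ └─┬─┐ └───┤ ╶─┐ │ │
│   │   │ │     │   │ │↓│
├───┴─╴ ╵ └───┐ └─╴ │ ╵ │
│             │     │  B│
└─────────────┴─────┴───┘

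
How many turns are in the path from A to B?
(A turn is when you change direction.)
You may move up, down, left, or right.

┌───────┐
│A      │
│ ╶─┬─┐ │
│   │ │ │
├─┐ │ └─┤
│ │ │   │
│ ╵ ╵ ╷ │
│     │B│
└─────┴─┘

Directions: down, right, down, down, right, up, right, down
Number of turns: 6

Solution:

┌───────┐
│A      │
│ ╶─┬─┐ │
│↳ ↓│ │ │
├─┐ │ └─┤
│ │↓│↱ ↓│
│ ╵ ╵ ╷ │
│  ↳ ↑│B│
└─────┴─┘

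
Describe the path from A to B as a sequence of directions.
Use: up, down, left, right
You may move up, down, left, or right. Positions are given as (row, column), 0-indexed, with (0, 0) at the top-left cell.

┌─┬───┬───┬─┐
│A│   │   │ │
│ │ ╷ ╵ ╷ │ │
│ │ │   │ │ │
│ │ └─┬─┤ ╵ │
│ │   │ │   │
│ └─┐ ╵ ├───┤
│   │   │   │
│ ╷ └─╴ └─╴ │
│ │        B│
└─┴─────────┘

Finding the path and converting it to directions:
Path through cells: (0,0) → (1,0) → (2,0) → (3,0) → (3,1) → (4,1) → (4,2) → (4,3) → (4,4) → (4,5)
Directions: down, down, down, right, down, right, right, right, right

Solution:

┌─┬───┬───┬─┐
│A│   │   │ │
│ │ ╷ ╵ ╷ │ │
│↓│ │   │ │ │
│ │ └─┬─┤ ╵ │
│↓│   │ │   │
│ └─┐ ╵ ├───┤
│↳ ↓│   │   │
│ ╷ └─╴ └─╴ │
│ │↳ → → → B│
└─┴─────────┘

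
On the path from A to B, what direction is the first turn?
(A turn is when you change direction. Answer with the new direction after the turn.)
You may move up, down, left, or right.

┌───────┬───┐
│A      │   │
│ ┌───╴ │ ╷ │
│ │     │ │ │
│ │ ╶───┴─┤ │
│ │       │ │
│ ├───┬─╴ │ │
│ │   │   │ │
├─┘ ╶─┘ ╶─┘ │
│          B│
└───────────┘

Directions: right, right, right, down, left, left, down, right, right, right, down, left, down, right, right
First turn direction: down

Solution:

┌───────┬───┐
│A → → ↓│   │
│ ┌───╴ │ ╷ │
│ │↓ ← ↲│ │ │
│ │ ╶───┴─┤ │
│ │↳ → → ↓│ │
│ ├───┬─╴ │ │
│ │   │↓ ↲│ │
├─┘ ╶─┘ ╶─┘ │
│      ↳ → B│
└───────────┘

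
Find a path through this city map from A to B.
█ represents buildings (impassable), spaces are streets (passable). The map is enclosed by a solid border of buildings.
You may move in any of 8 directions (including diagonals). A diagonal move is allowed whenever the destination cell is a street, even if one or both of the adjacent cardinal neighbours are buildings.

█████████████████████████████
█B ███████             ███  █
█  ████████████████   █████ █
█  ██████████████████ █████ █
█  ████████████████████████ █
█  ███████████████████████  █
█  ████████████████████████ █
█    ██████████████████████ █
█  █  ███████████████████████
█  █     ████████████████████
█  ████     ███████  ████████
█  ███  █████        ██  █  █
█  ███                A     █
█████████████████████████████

Finding the shortest path from A to B:
Movement: 8-directional
Path length: 26 steps
Directions: left → left → left → left → left → left → left → left → left → left → left → left → left → left → up-left → up → up-left → left → up-left → up-left → up-left → up → up → up → up → up-left

Solution:

█████████████████████████████
█B ███████             ███  █
█ ↖████████████████   █████ █
█ ↑██████████████████ █████ █
█ ↑████████████████████████ █
█ ↑███████████████████████  █
█ ↑████████████████████████ █
█  ↖ ██████████████████████ █
█  █↖ ███████████████████████
█  █ ↖←  ████████████████████
█  ████↖    ███████  ████████
█  ███ ↑█████        ██  █  █
█  ███  ↖←←←←←←←←←←←←←A     █
█████████████████████████████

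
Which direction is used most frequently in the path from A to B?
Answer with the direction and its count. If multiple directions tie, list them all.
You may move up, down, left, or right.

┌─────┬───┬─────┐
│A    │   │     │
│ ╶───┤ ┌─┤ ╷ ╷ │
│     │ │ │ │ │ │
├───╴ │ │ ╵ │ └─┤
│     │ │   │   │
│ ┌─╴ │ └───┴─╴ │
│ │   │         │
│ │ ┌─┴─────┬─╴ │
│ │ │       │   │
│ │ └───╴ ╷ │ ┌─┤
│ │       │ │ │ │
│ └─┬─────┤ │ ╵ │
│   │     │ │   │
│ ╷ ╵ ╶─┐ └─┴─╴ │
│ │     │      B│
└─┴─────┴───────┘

Directions: down, right, right, down, left, left, down, down, down, down, right, down, right, up, right, right, down, right, right, right
Counts: {'down': 8, 'right': 9, 'left': 2, 'up': 1}
Most common: right (9 times)

Solution:

┌─────┬───┬─────┐
│A    │   │     │
│ ╶───┤ ┌─┤ ╷ ╷ │
│↳ → ↓│ │ │ │ │ │
├───╴ │ │ ╵ │ └─┤
│↓ ← ↲│ │   │   │
│ ┌─╴ │ └───┴─╴ │
│↓│   │         │
│ │ ┌─┴─────┬─╴ │
│↓│ │       │   │
│ │ └───╴ ╷ │ ┌─┤
│↓│       │ │ │ │
│ └─┬─────┤ │ ╵ │
│↳ ↓│↱ → ↓│ │   │
│ ╷ ╵ ╶─┐ └─┴─╴ │
│ │↳ ↑  │↳ → → B│
└─┴─────┴───────┘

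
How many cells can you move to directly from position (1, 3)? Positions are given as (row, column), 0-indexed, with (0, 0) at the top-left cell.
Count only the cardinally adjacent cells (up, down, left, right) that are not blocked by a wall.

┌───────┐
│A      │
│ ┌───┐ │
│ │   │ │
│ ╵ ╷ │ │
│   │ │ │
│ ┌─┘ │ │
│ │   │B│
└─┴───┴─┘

Checking passable neighbors of (1, 3):
Neighbors: (0, 3), (2, 3)
Count: 2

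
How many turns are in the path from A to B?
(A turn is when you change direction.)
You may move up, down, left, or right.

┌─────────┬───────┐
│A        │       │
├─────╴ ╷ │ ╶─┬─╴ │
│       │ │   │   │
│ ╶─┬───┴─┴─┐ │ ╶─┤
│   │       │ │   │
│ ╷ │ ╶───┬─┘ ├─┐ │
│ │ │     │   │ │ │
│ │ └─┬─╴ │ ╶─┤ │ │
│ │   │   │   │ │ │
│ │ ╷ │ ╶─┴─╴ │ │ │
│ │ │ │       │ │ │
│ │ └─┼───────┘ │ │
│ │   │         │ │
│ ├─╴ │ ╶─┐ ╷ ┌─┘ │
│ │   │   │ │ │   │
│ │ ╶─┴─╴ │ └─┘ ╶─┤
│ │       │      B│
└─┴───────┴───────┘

Directions: right, right, right, down, left, left, left, down, right, down, down, down, down, right, down, left, down, right, right, right, up, left, up, right, right, down, down, right, right, right
Number of turns: 16

Solution:

┌─────────┬───────┐
│A → → ↓  │       │
├─────╴ ╷ │ ╶─┬─╴ │
│↓ ← ← ↲│ │   │   │
│ ╶─┬───┴─┴─┐ │ ╶─┤
│↳ ↓│       │ │   │
│ ╷ │ ╶───┬─┘ ├─┐ │
│ │↓│     │   │ │ │
│ │ └─┬─╴ │ ╶─┤ │ │
│ │↓  │   │   │ │ │
│ │ ╷ │ ╶─┴─╴ │ │ │
│ │↓│ │       │ │ │
│ │ └─┼───────┘ │ │
│ │↳ ↓│↱ → ↓    │ │
│ ├─╴ │ ╶─┐ ╷ ┌─┘ │
│ │↓ ↲│↑ ↰│↓│ │   │
│ │ ╶─┴─╴ │ └─┘ ╶─┤
│ │↳ → → ↑│↳ → → B│
└─┴───────┴───────┘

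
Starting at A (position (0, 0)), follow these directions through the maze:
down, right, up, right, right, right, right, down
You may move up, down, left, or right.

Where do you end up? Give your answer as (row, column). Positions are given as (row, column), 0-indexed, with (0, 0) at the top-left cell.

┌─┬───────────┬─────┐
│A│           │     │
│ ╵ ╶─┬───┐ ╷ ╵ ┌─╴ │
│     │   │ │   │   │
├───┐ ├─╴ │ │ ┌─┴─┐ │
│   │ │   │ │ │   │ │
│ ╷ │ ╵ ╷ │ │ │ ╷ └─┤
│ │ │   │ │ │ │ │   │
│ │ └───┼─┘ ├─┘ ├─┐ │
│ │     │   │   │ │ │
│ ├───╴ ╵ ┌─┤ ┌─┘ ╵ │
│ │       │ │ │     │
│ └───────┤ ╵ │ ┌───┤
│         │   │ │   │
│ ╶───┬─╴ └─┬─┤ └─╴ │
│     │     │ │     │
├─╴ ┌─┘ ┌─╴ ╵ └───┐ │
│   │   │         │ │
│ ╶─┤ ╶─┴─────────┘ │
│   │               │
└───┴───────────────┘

Following directions step by step:
Start: (0, 0)
  down: (0, 0) → (1, 0)
  right: (1, 0) → (1, 1)
  up: (1, 1) → (0, 1)
  right: (0, 1) → (0, 2)
  right: (0, 2) → (0, 3)
  right: (0, 3) → (0, 4)
  right: (0, 4) → (0, 5)
  down: (0, 5) → (1, 5)
Final position: (1, 5)

Path taken:

┌─┬───────────┬─────┐
│A│↱ → → → ↓  │     │
│ ╵ ╶─┬───┐ ╷ ╵ ┌─╴ │
│↳ ↑  │   │B│   │   │
├───┐ ├─╴ │ │ ┌─┴─┐ │
│   │ │   │ │ │   │ │
│ ╷ │ ╵ ╷ │ │ │ ╷ └─┤
│ │ │   │ │ │ │ │   │
│ │ └───┼─┘ ├─┘ ├─┐ │
│ │     │   │   │ │ │
│ ├───╴ ╵ ┌─┤ ┌─┘ ╵ │
│ │       │ │ │     │
│ └───────┤ ╵ │ ┌───┤
│         │   │ │   │
│ ╶───┬─╴ └─┬─┤ └─╴ │
│     │     │ │     │
├─╴ ┌─┘ ┌─╴ ╵ └───┐ │
│   │   │         │ │
│ ╶─┤ ╶─┴─────────┘ │
│   │               │
└───┴───────────────┘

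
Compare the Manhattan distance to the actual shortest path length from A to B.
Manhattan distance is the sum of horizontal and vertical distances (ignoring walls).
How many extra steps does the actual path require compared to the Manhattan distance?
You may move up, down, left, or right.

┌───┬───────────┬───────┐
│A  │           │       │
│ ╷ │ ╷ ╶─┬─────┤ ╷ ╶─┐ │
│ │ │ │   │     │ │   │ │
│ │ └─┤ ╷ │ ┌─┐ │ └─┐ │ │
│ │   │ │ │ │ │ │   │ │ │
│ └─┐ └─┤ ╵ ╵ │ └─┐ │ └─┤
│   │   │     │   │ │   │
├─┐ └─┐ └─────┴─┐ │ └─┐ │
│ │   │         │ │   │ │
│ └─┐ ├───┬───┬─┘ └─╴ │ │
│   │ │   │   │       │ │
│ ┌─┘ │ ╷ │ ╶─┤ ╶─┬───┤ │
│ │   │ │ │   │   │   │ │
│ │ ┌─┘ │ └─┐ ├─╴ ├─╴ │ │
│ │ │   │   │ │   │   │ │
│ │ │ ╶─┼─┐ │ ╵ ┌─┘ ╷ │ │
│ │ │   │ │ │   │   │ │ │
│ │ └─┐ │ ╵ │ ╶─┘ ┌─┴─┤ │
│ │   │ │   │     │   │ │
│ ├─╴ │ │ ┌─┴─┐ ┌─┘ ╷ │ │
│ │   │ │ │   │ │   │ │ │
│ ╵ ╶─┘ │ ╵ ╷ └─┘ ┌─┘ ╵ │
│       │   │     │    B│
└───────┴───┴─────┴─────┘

Manhattan distance: |11 - 0| + |11 - 0| = 22
Actual path length: 48
Extra steps: 48 - 22 = 26

Solution:

┌───┬───────────┬───────┐
│A  │           │       │
│ ╷ │ ╷ ╶─┬─────┤ ╷ ╶─┐ │
│↓│ │ │   │     │ │   │ │
│ │ └─┤ ╷ │ ┌─┐ │ └─┐ │ │
│↓│   │ │ │ │ │ │   │ │ │
│ └─┐ └─┤ ╵ ╵ │ └─┐ │ └─┤
│↳ ↓│   │     │   │ │   │
├─┐ └─┐ └─────┴─┐ │ └─┐ │
│ │↳ ↓│         │ │   │ │
│ └─┐ ├───┬───┬─┘ └─╴ │ │
│   │↓│↱ ↓│   │       │ │
│ ┌─┘ │ ╷ │ ╶─┤ ╶─┬───┤ │
│ │↓ ↲│↑│↓│   │   │   │ │
│ │ ┌─┘ │ └─┐ ├─╴ ├─╴ │ │
│ │↓│↱ ↑│↳ ↓│ │   │   │ │
│ │ │ ╶─┼─┐ │ ╵ ┌─┘ ╷ │ │
│ │↓│↑ ↰│ │↓│   │   │ │ │
│ │ └─┐ │ ╵ │ ╶─┘ ┌─┴─┤ │
│ │↳ ↓│↑│↓ ↲│     │↱ ↓│ │
│ ├─╴ │ │ ┌─┴─┐ ┌─┘ ╷ │ │
│ │↓ ↲│↑│↓│↱ ↓│ │↱ ↑│↓│ │
│ ╵ ╶─┘ │ ╵ ╷ └─┘ ┌─┘ ╵ │
│  ↳ → ↑│↳ ↑│↳ → ↑│  ↳ B│
└───────┴───┴─────┴─────┘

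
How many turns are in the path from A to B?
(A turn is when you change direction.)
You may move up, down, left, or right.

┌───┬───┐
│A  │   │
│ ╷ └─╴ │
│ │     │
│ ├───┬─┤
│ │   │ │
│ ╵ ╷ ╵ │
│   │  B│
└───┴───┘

Directions: down, down, down, right, up, right, down, right
Number of turns: 5

Solution:

┌───┬───┐
│A  │   │
│ ╷ └─╴ │
│↓│     │
│ ├───┬─┤
│↓│↱ ↓│ │
│ ╵ ╷ ╵ │
│↳ ↑│↳ B│
└───┴───┘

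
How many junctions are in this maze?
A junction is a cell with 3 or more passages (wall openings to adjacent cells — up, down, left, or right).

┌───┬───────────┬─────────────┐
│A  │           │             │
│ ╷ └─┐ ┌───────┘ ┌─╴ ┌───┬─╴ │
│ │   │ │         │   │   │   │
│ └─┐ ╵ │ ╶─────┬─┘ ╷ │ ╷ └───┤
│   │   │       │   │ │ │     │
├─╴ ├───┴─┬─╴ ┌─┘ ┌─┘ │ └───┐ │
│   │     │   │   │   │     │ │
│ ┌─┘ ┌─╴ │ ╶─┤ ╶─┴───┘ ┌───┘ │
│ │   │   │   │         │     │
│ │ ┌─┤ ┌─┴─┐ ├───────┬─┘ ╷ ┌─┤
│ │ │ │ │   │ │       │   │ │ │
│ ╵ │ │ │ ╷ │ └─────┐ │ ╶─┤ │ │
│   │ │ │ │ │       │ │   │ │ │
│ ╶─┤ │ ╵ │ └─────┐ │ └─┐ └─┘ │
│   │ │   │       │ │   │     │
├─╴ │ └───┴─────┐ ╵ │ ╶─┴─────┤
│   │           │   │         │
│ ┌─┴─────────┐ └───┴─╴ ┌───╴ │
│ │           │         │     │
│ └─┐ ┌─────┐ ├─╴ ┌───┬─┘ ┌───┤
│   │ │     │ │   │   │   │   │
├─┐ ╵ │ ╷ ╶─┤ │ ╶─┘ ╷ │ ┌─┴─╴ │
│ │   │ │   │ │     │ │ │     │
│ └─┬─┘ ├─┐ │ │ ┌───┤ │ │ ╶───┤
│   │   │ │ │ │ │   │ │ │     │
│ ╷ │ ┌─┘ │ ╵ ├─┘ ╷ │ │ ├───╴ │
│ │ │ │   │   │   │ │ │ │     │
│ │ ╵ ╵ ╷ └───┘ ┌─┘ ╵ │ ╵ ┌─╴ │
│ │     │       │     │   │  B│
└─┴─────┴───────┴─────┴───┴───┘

Checking each cell for number of passages:

Junctions found (3+ passages):
  (0, 3): 3 passages
  (0, 10): 3 passages
  (1, 10): 3 passages
  (2, 6): 3 passages
  (3, 11): 3 passages
  (4, 13): 3 passages
  (6, 0): 3 passages
  (7, 10): 3 passages
  (8, 11): 3 passages
  (9, 2): 3 passages
  (9, 8): 3 passages
  (10, 4): 3 passages
  (11, 7): 3 passages
  (12, 0): 3 passages
  (13, 4): 3 passages
  (13, 14): 3 passages
  (14, 2): 3 passages
  (14, 9): 3 passages
Total junctions: 18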